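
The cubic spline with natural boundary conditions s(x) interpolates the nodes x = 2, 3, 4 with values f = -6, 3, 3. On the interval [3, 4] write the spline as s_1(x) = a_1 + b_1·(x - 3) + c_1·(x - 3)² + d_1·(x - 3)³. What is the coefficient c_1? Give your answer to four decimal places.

-6.7500

Put σ_i = s'' at the i-th knot. Here h = (1, 1) and Δ = (9, 0), so the interior equations h_(i-1)·σ_(i-1) + 2(h_(i-1)+h_i)·σ_i + h_i·σ_(i+1) = 6(Δ_i − Δ_(i-1)) read
  1·σ_0 + 4·σ_1 + 1·σ_2 = 6(Δ_1 - Δ_0) = -54
Natural end conditions: σ_0 = σ_2 = 0.
Forward elimination and back-substitution give σ_0 = 0, σ_1 = -27/2, σ_2 = 0.
On [3, 4], with s_1(x) = a_1 + b_1·(x - 3) + c_1·(x - 3)² + d_1·(x - 3)³: c_1 = σ_1/2 = -27/4, d_1 = (σ_2 - σ_1)/(6h_1) = 9/4, b_1 = Δ_1 - h_1(2σ_1 + σ_2)/6 = 9/2.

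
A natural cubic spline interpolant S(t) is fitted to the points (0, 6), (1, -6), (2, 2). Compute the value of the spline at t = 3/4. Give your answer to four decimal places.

-4.6406

Put M_i = S'' at the i-th knot. Here h = (1, 1) and Δ = (-12, 8), so the interior equations h_(i-1)·M_(i-1) + 2(h_(i-1)+h_i)·M_i + h_i·M_(i+1) = 6(Δ_i − Δ_(i-1)) read
  1·M_0 + 4·M_1 + 1·M_2 = 6(Δ_1 - Δ_0) = 120
Natural end conditions: M_0 = M_2 = 0.
Solving: M_0 = 0, M_1 = 30, M_2 = 0.
On [0, 1], S(t) = 6 - 17·t + 0·t² + 5·t³.
With t = 3/4: S(3/4) = -297/64.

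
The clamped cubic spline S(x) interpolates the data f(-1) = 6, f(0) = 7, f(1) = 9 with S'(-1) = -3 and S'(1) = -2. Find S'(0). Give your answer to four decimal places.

Write M_i for S''(x_i). With h_i = 1, 1 and divided differences Δ_i = 1, 2, the continuity of S' gives the tridiagonal system
  1·M_0 + 4·M_1 + 1·M_2 = 6(Δ_1 - Δ_0) = 6
Clamped end conditions give two more equations: 2h_0·M_0 + h_0·M_1 = 6(Δ_0 - S'(-1)) = 24 and h_1·M_1 + 2h_1·M_2 = 6(S'(1) - Δ_1) = -24.
Solving: M_0 = 11, M_1 = 2, M_2 = -13.
On [0, 1], S'(x) = b_1 + 2c_1·x + 3d_1·x² with b_1 = Δ_1 - h_1(2M_1 + M_2)/6 = 7/2, c_1 = M_1/2 = 1, d_1 = (M_2 - M_1)/(6h_1) = -5/2. So S'(0) = 7/2.

3.5000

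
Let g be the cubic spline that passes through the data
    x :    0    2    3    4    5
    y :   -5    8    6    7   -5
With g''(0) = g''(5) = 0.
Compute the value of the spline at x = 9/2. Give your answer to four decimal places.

Put m_i = g'' at the i-th knot. Here h = (2, 1, 1, 1) and Δ = (13/2, -2, 1, -12), so the interior equations h_(i-1)·m_(i-1) + 2(h_(i-1)+h_i)·m_i + h_i·m_(i+1) = 6(Δ_i − Δ_(i-1)) read
  2·m_0 + 6·m_1 + 1·m_2 = 6(Δ_1 - Δ_0) = -51
  1·m_1 + 4·m_2 + 1·m_3 = 6(Δ_2 - Δ_1) = 18
  1·m_2 + 4·m_3 + 1·m_4 = 6(Δ_3 - Δ_2) = -78
Natural end conditions: m_0 = m_4 = 0.
Solving: m_0 = 0, m_1 = -915/86, m_2 = 552/43, m_3 = -1953/86, m_4 = 0.
On [4, 5], g(x) = 7 - 381/86·(x - 4) - 1953/172·(x - 4)² + 651/172·(x - 4)³.
With (x - 4) = 1/2: g(9/2) = 3329/1376.

2.4193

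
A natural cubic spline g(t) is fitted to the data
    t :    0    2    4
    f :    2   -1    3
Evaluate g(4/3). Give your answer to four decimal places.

Let σ_i = g''(x_i). Step sizes h_i = 2, 2; slopes of the chords Δ_i = (y_(i+1) - y_i)/h_i = -3/2, 2.
  2·σ_0 + 8·σ_1 + 2·σ_2 = 6(Δ_1 - Δ_0) = 21
Natural end conditions: σ_0 = σ_2 = 0.
Solving: σ_0 = 0, σ_1 = 21/8, σ_2 = 0.
On [0, 2], g(t) = 2 - 19/8·t + 0·t² + 7/32·t³.
With t = 4/3: g(4/3) = -35/54.

-0.6481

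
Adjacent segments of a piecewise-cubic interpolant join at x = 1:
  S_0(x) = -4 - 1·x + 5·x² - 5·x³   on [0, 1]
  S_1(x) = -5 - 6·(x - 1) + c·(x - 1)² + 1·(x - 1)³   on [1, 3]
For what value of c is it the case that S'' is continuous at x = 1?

S_0''(x) = 10 - 30·x, so S_0''(1) = -20. On the right, S_1''(1) = 2c, so c = -10.

-10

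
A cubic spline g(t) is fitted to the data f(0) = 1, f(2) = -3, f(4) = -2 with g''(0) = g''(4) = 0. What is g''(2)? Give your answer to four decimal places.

1.8750

Let m_i = g''(x_i). Step sizes h_i = 2, 2; slopes of the chords Δ_i = (y_(i+1) - y_i)/h_i = -2, 1/2.
  2·m_0 + 8·m_1 + 2·m_2 = 6(Δ_1 - Δ_0) = 15
Natural end conditions: m_0 = m_2 = 0.
Forward elimination and back-substitution give m_0 = 0, m_1 = 15/8, m_2 = 0.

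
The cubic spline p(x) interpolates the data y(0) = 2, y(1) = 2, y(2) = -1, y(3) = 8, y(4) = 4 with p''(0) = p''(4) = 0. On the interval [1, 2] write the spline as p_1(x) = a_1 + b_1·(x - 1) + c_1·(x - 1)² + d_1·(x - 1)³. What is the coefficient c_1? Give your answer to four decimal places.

-5.6786

Write M_i for p''(x_i). With h_i = 1, 1, 1, 1 and divided differences Δ_i = 0, -3, 9, -4, the continuity of p' gives the tridiagonal system
  1·M_0 + 4·M_1 + 1·M_2 = 6(Δ_1 - Δ_0) = -18
  1·M_1 + 4·M_2 + 1·M_3 = 6(Δ_2 - Δ_1) = 72
  1·M_2 + 4·M_3 + 1·M_4 = 6(Δ_3 - Δ_2) = -78
Natural end conditions: M_0 = M_4 = 0.
Solving the tridiagonal system: M_0 = 0, M_1 = -159/14, M_2 = 192/7, M_3 = -369/14, M_4 = 0.
On [1, 2], with p_1(x) = a_1 + b_1·(x - 1) + c_1·(x - 1)² + d_1·(x - 1)³: c_1 = M_1/2 = -159/28, d_1 = (M_2 - M_1)/(6h_1) = 181/28, b_1 = Δ_1 - h_1(2M_1 + M_2)/6 = -53/14.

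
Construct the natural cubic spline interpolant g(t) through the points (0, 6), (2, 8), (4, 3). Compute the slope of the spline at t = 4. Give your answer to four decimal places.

-3.3750

Put σ_i = g'' at the i-th knot. Here h = (2, 2) and Δ = (1, -5/2), so the interior equations h_(i-1)·σ_(i-1) + 2(h_(i-1)+h_i)·σ_i + h_i·σ_(i+1) = 6(Δ_i − Δ_(i-1)) read
  2·σ_0 + 8·σ_1 + 2·σ_2 = 6(Δ_1 - Δ_0) = -21
Natural end conditions: σ_0 = σ_2 = 0.
Hence σ_0 = 0, σ_1 = -21/8, σ_2 = 0.
On [2, 4], g'(t) = b_1 + 2c_1·(t - 2) + 3d_1·(t - 2)² with b_1 = Δ_1 - h_1(2σ_1 + σ_2)/6 = -3/4, c_1 = σ_1/2 = -21/16, d_1 = (σ_2 - σ_1)/(6h_1) = 7/32. So g'(4) = -27/8.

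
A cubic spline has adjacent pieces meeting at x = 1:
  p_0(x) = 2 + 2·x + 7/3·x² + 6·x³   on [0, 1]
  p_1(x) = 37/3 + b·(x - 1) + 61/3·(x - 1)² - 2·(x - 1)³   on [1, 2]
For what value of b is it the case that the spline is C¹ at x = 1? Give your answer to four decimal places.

24.6667

p_0'(x) = 2 + 14/3·x + 18·x², so p_0'(1) = 74/3. On the right, p_1'(1) = b, so b = 74/3.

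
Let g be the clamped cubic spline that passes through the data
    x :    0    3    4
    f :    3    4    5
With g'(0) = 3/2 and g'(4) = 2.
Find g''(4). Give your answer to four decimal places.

2.6250

Let σ_i = g''(x_i). Step sizes h_i = 3, 1; slopes of the chords Δ_i = (y_(i+1) - y_i)/h_i = 1/3, 1.
  3·σ_0 + 8·σ_1 + 1·σ_2 = 6(Δ_1 - Δ_0) = 4
Clamped end conditions give two more equations: 2h_0·σ_0 + h_0·σ_1 = 6(Δ_0 - g'(0)) = -7 and h_1·σ_1 + 2h_1·σ_2 = 6(g'(4) - Δ_1) = 6.
Solving: σ_0 = -37/24, σ_1 = 3/4, σ_2 = 21/8.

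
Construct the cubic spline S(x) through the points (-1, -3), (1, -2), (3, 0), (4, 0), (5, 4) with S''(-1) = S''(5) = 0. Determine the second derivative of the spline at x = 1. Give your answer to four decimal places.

Let m_i = S''(x_i). Step sizes h_i = 2, 2, 1, 1; slopes of the chords Δ_i = (y_(i+1) - y_i)/h_i = 1/2, 1, 0, 4.
  2·m_0 + 8·m_1 + 2·m_2 = 6(Δ_1 - Δ_0) = 3
  2·m_1 + 6·m_2 + 1·m_3 = 6(Δ_2 - Δ_1) = -6
  1·m_2 + 4·m_3 + 1·m_4 = 6(Δ_3 - Δ_2) = 24
Natural end conditions: m_0 = m_4 = 0.
Solving: m_0 = 0, m_1 = 55/56, m_2 = -17/7, m_3 = 185/28, m_4 = 0.

0.9821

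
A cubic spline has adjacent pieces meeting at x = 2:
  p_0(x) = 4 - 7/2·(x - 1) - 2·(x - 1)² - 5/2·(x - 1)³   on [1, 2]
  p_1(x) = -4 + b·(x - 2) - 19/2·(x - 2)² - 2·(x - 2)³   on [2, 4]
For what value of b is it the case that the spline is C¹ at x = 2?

p_0'(x) = -7/2 - 4·(x - 1) - 15/2·(x - 1)², so p_0'(2) = -15. On the right, p_1'(2) = b, so b = -15.

-15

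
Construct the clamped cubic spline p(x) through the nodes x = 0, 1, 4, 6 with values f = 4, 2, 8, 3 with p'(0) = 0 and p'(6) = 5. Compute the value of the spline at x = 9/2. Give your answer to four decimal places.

Write σ_i for p''(x_i). With h_i = 1, 3, 2 and divided differences Δ_i = -2, 2, -5/2, the continuity of p' gives the tridiagonal system
  1·σ_0 + 8·σ_1 + 3·σ_2 = 6(Δ_1 - Δ_0) = 24
  3·σ_1 + 10·σ_2 + 2·σ_3 = 6(Δ_2 - Δ_1) = -27
Clamped end conditions give two more equations: 2h_0·σ_0 + h_0·σ_1 = 6(Δ_0 - p'(0)) = -12 and h_2·σ_2 + 2h_2·σ_3 = 6(p'(6) - Δ_2) = 45.
Solving the tridiagonal system: σ_0 = -249/26, σ_1 = 93/13, σ_2 = -205/26, σ_3 = 395/26.
On [4, 6], p(x) = 8 - 30/13·(x - 4) - 205/52·(x - 4)² + 25/13·(x - 4)³.
With (x - 4) = 1/2: p(9/2) = 1269/208.

6.1010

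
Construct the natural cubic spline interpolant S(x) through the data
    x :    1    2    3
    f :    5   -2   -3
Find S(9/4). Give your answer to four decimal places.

Write M_i for S''(x_i). With h_i = 1, 1 and divided differences Δ_i = -7, -1, the continuity of S' gives the tridiagonal system
  1·M_0 + 4·M_1 + 1·M_2 = 6(Δ_1 - Δ_0) = 36
Natural end conditions: M_0 = M_2 = 0.
Solving: M_0 = 0, M_1 = 9, M_2 = 0.
On [2, 3], S(x) = -2 - 4·(x - 2) + 9/2·(x - 2)² - 3/2·(x - 2)³.
With (x - 2) = 1/4: S(9/4) = -351/128.

-2.7422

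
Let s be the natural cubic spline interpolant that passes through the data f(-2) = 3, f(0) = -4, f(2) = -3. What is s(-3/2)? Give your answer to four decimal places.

0.7813

With M_i denoting the second derivative at x_i, h_i = 2, 2, and Δ_i = (y_(i+1) − y_i)/h_i = -7/2, 1/2:
  2·M_0 + 8·M_1 + 2·M_2 = 6(Δ_1 - Δ_0) = 24
Natural end conditions: M_0 = M_2 = 0.
Forward elimination and back-substitution give M_0 = 0, M_1 = 3, M_2 = 0.
On [-2, 0], s(x) = 3 - 9/2·(x + 2) + 0·(x + 2)² + 1/4·(x + 2)³.
With (x + 2) = 1/2: s(-3/2) = 25/32.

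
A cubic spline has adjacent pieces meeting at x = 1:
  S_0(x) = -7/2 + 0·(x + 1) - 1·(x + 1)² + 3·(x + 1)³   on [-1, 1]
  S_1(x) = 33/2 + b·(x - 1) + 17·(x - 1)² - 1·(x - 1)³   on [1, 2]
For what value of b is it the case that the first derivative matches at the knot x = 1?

S_0'(x) = 0 - 2·(x + 1) + 9·(x + 1)², so S_0'(1) = 32. On the right, S_1'(1) = b, so b = 32.

32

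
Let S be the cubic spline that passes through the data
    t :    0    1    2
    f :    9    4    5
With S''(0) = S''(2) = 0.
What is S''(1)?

Write M_i for S''(x_i). With h_i = 1, 1 and divided differences Δ_i = -5, 1, the continuity of S' gives the tridiagonal system
  1·M_0 + 4·M_1 + 1·M_2 = 6(Δ_1 - Δ_0) = 36
Natural end conditions: M_0 = M_2 = 0.
Hence M_0 = 0, M_1 = 9, M_2 = 0.

9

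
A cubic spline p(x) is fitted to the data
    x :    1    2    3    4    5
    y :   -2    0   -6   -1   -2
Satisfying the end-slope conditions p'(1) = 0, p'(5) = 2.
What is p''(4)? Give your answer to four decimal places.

Write M_i for p''(x_i). With h_i = 1, 1, 1, 1 and divided differences Δ_i = 2, -6, 5, -1, the continuity of p' gives the tridiagonal system
  1·M_0 + 4·M_1 + 1·M_2 = 6(Δ_1 - Δ_0) = -48
  1·M_1 + 4·M_2 + 1·M_3 = 6(Δ_2 - Δ_1) = 66
  1·M_2 + 4·M_3 + 1·M_4 = 6(Δ_3 - Δ_2) = -36
Clamped end conditions give two more equations: 2h_0·M_0 + h_0·M_1 = 6(Δ_0 - p'(1)) = 12 and h_3·M_3 + 2h_3·M_4 = 6(p'(5) - Δ_3) = 18.
Forward elimination and back-substitution give M_0 = 247/14, M_1 = -163/7, M_2 = 55/2, M_3 = -145/7, M_4 = 271/14.

-20.7143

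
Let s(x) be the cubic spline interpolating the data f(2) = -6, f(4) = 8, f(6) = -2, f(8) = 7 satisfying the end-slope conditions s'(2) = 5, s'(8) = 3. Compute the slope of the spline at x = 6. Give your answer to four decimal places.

Write M_i for s''(x_i). With h_i = 2, 2, 2 and divided differences Δ_i = 7, -5, 9/2, the continuity of s' gives the tridiagonal system
  2·M_0 + 8·M_1 + 2·M_2 = 6(Δ_1 - Δ_0) = -72
  2·M_1 + 8·M_2 + 2·M_3 = 6(Δ_2 - Δ_1) = 57
Clamped end conditions give two more equations: 2h_0·M_0 + h_0·M_1 = 6(Δ_0 - s'(2)) = 12 and h_2·M_2 + 2h_2·M_3 = 6(s'(8) - Δ_2) = -9.
Hence M_0 = 313/30, M_1 = -223/15, M_2 = 391/30, M_3 = -263/30.
On [6, 8], s'(x) = b_2 + 2c_2·(x - 6) + 3d_2·(x - 6)² with b_2 = Δ_2 - h_2(2M_2 + M_3)/6 = -19/15, c_2 = M_2/2 = 391/60, d_2 = (M_3 - M_2)/(6h_2) = -109/60. So s'(6) = -19/15.

-1.2667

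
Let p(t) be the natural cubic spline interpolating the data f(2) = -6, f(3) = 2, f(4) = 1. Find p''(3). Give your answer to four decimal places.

With M_i denoting the second derivative at x_i, h_i = 1, 1, and Δ_i = (y_(i+1) − y_i)/h_i = 8, -1:
  1·M_0 + 4·M_1 + 1·M_2 = 6(Δ_1 - Δ_0) = -54
Natural end conditions: M_0 = M_2 = 0.
Solving the tridiagonal system: M_0 = 0, M_1 = -27/2, M_2 = 0.

-13.5000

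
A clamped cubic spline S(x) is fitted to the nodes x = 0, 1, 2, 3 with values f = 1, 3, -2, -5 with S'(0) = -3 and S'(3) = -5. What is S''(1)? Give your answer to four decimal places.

-19.3333

With M_i denoting the second derivative at x_i, h_i = 1, 1, 1, and Δ_i = (y_(i+1) − y_i)/h_i = 2, -5, -3:
  1·M_0 + 4·M_1 + 1·M_2 = 6(Δ_1 - Δ_0) = -42
  1·M_1 + 4·M_2 + 1·M_3 = 6(Δ_2 - Δ_1) = 12
Clamped end conditions give two more equations: 2h_0·M_0 + h_0·M_1 = 6(Δ_0 - S'(0)) = 30 and h_2·M_2 + 2h_2·M_3 = 6(S'(3) - Δ_2) = -12.
Solving: M_0 = 74/3, M_1 = -58/3, M_2 = 32/3, M_3 = -34/3.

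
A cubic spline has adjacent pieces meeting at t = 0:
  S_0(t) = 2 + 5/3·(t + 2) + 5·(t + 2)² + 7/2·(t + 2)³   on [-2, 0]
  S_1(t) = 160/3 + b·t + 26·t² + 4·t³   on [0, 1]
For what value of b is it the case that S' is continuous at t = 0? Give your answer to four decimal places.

S_0'(t) = 5/3 + 10·(t + 2) + 21/2·(t + 2)², so S_0'(0) = 191/3. On the right, S_1'(0) = b, so b = 191/3.

63.6667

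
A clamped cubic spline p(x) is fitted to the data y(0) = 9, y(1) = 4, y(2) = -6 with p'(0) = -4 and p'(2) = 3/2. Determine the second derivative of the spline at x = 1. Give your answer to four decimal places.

Write M_i for p''(x_i). With h_i = 1, 1 and divided differences Δ_i = -5, -10, the continuity of p' gives the tridiagonal system
  1·M_0 + 4·M_1 + 1·M_2 = 6(Δ_1 - Δ_0) = -30
Clamped end conditions give two more equations: 2h_0·M_0 + h_0·M_1 = 6(Δ_0 - p'(0)) = -6 and h_1·M_1 + 2h_1·M_2 = 6(p'(2) - Δ_1) = 69.
Solving: M_0 = 29/4, M_1 = -41/2, M_2 = 179/4.

-20.5000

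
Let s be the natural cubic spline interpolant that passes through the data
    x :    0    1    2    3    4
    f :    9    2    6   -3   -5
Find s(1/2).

4

Write M_i for s''(x_i). With h_i = 1, 1, 1, 1 and divided differences Δ_i = -7, 4, -9, -2, the continuity of s' gives the tridiagonal system
  1·M_0 + 4·M_1 + 1·M_2 = 6(Δ_1 - Δ_0) = 66
  1·M_1 + 4·M_2 + 1·M_3 = 6(Δ_2 - Δ_1) = -78
  1·M_2 + 4·M_3 + 1·M_4 = 6(Δ_3 - Δ_2) = 42
Natural end conditions: M_0 = M_4 = 0.
Solving the tridiagonal system: M_0 = 0, M_1 = 24, M_2 = -30, M_3 = 18, M_4 = 0.
On [0, 1], s(x) = 9 - 11·x + 0·x² + 4·x³.
With x = 1/2: s(1/2) = 4.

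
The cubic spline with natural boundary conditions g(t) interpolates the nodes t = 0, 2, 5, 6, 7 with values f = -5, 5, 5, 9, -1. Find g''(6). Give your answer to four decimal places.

-22.9708

Write M_i for g''(x_i). With h_i = 2, 3, 1, 1 and divided differences Δ_i = 5, 0, 4, -10, the continuity of g' gives the tridiagonal system
  2·M_0 + 10·M_1 + 3·M_2 = 6(Δ_1 - Δ_0) = -30
  3·M_1 + 8·M_2 + 1·M_3 = 6(Δ_2 - Δ_1) = 24
  1·M_2 + 4·M_3 + 1·M_4 = 6(Δ_3 - Δ_2) = -84
Natural end conditions: M_0 = M_4 = 0.
Solving the tridiagonal system: M_0 = 0, M_1 = -735/137, M_2 = 1080/137, M_3 = -3147/137, M_4 = 0.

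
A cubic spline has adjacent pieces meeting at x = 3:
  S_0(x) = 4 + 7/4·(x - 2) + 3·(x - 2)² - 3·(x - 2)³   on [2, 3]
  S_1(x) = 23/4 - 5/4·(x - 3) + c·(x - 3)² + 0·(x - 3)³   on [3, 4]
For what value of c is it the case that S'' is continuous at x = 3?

-6

S_0''(x) = 6 - 18·(x - 2), so S_0''(3) = -12. On the right, S_1''(3) = 2c, so c = -6.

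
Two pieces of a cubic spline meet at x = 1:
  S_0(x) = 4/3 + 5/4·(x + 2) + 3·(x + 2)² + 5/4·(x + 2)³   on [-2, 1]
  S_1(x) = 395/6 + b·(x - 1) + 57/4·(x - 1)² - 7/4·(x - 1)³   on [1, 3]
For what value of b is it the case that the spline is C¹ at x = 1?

53

S_0'(x) = 5/4 + 6·(x + 2) + 15/4·(x + 2)², so S_0'(1) = 53. On the right, S_1'(1) = b, so b = 53.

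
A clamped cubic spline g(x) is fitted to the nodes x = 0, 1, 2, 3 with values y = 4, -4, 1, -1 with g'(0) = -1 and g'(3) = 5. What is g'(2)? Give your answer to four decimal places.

Let M_i = g''(x_i). Step sizes h_i = 1, 1, 1; slopes of the chords Δ_i = (y_(i+1) - y_i)/h_i = -8, 5, -2.
  1·M_0 + 4·M_1 + 1·M_2 = 6(Δ_1 - Δ_0) = 78
  1·M_1 + 4·M_2 + 1·M_3 = 6(Δ_2 - Δ_1) = -42
Clamped end conditions give two more equations: 2h_0·M_0 + h_0·M_1 = 6(Δ_0 - g'(0)) = -42 and h_2·M_2 + 2h_2·M_3 = 6(g'(3) - Δ_2) = 42.
Forward elimination and back-substitution give M_0 = -196/5, M_1 = 182/5, M_2 = -142/5, M_3 = 176/5.
On [2, 3], g'(x) = b_2 + 2c_2·(x - 2) + 3d_2·(x - 2)² with b_2 = Δ_2 - h_2(2M_2 + M_3)/6 = 8/5, c_2 = M_2/2 = -71/5, d_2 = (M_3 - M_2)/(6h_2) = 53/5. So g'(2) = 8/5.

1.6000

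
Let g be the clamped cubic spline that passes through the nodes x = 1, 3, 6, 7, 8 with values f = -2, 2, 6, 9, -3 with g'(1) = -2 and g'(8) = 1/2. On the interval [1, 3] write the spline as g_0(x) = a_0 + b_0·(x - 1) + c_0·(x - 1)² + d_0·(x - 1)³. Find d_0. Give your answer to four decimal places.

-1.0434

Let M_i = g''(x_i). Step sizes h_i = 2, 3, 1, 1; slopes of the chords Δ_i = (y_(i+1) - y_i)/h_i = 2, 4/3, 3, -12.
  2·M_0 + 10·M_1 + 3·M_2 = 6(Δ_1 - Δ_0) = -4
  3·M_1 + 8·M_2 + 1·M_3 = 6(Δ_2 - Δ_1) = 10
  1·M_2 + 4·M_3 + 1·M_4 = 6(Δ_3 - Δ_2) = -90
Clamped end conditions give two more equations: 2h_0·M_0 + h_0·M_1 = 6(Δ_0 - g'(1)) = 24 and h_3·M_3 + 2h_3·M_4 = 6(g'(8) - Δ_3) = 75.
Solving: M_0 = 2305/282, M_1 = -613/141, M_2 = 1087/141, M_3 = -5447/141, M_4 = 8011/141.
On [1, 3], with g_0(x) = a_0 + b_0·(x - 1) + c_0·(x - 1)² + d_0·(x - 1)³: c_0 = M_0/2 = 2305/564, d_0 = (M_1 - M_0)/(6h_0) = -1177/1128, b_0 = Δ_0 - h_0(2M_0 + M_1)/6 = -2.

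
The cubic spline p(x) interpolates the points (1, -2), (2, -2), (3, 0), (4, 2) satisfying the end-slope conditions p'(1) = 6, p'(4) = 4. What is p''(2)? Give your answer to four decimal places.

9.8667

Put M_i = p'' at the i-th knot. Here h = (1, 1, 1) and Δ = (0, 2, 2), so the interior equations h_(i-1)·M_(i-1) + 2(h_(i-1)+h_i)·M_i + h_i·M_(i+1) = 6(Δ_i − Δ_(i-1)) read
  1·M_0 + 4·M_1 + 1·M_2 = 6(Δ_1 - Δ_0) = 12
  1·M_1 + 4·M_2 + 1·M_3 = 6(Δ_2 - Δ_1) = 0
Clamped end conditions give two more equations: 2h_0·M_0 + h_0·M_1 = 6(Δ_0 - p'(1)) = -36 and h_2·M_2 + 2h_2·M_3 = 6(p'(4) - Δ_2) = 12.
Forward elimination and back-substitution give M_0 = -344/15, M_1 = 148/15, M_2 = -68/15, M_3 = 124/15.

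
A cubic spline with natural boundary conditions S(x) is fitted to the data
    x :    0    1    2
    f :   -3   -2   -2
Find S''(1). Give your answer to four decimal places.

Put M_i = S'' at the i-th knot. Here h = (1, 1) and Δ = (1, 0), so the interior equations h_(i-1)·M_(i-1) + 2(h_(i-1)+h_i)·M_i + h_i·M_(i+1) = 6(Δ_i − Δ_(i-1)) read
  1·M_0 + 4·M_1 + 1·M_2 = 6(Δ_1 - Δ_0) = -6
Natural end conditions: M_0 = M_2 = 0.
Hence M_0 = 0, M_1 = -3/2, M_2 = 0.

-1.5000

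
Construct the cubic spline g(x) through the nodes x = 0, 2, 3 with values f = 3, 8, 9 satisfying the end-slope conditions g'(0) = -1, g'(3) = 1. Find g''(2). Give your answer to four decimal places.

-4.3333

Write M_i for g''(x_i). With h_i = 2, 1 and divided differences Δ_i = 5/2, 1, the continuity of g' gives the tridiagonal system
  2·M_0 + 6·M_1 + 1·M_2 = 6(Δ_1 - Δ_0) = -9
Clamped end conditions give two more equations: 2h_0·M_0 + h_0·M_1 = 6(Δ_0 - g'(0)) = 21 and h_1·M_1 + 2h_1·M_2 = 6(g'(3) - Δ_1) = 0.
Solving: M_0 = 89/12, M_1 = -13/3, M_2 = 13/6.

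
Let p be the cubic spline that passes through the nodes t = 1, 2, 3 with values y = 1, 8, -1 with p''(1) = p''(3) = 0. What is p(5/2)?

5

Put σ_i = p'' at the i-th knot. Here h = (1, 1) and Δ = (7, -9), so the interior equations h_(i-1)·σ_(i-1) + 2(h_(i-1)+h_i)·σ_i + h_i·σ_(i+1) = 6(Δ_i − Δ_(i-1)) read
  1·σ_0 + 4·σ_1 + 1·σ_2 = 6(Δ_1 - Δ_0) = -96
Natural end conditions: σ_0 = σ_2 = 0.
Forward elimination and back-substitution give σ_0 = 0, σ_1 = -24, σ_2 = 0.
On [2, 3], p(t) = 8 - 1·(t - 2) - 12·(t - 2)² + 4·(t - 2)³.
With (t - 2) = 1/2: p(5/2) = 5.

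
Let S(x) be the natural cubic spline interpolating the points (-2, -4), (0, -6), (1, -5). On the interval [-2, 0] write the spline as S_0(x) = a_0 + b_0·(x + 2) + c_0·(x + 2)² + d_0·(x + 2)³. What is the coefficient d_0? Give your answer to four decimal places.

With σ_i denoting the second derivative at x_i, h_i = 2, 1, and Δ_i = (y_(i+1) − y_i)/h_i = -1, 1:
  2·σ_0 + 6·σ_1 + 1·σ_2 = 6(Δ_1 - Δ_0) = 12
Natural end conditions: σ_0 = σ_2 = 0.
Solving: σ_0 = 0, σ_1 = 2, σ_2 = 0.
On [-2, 0], with S_0(x) = a_0 + b_0·(x + 2) + c_0·(x + 2)² + d_0·(x + 2)³: c_0 = σ_0/2 = 0, d_0 = (σ_1 - σ_0)/(6h_0) = 1/6, b_0 = Δ_0 - h_0(2σ_0 + σ_1)/6 = -5/3.

0.1667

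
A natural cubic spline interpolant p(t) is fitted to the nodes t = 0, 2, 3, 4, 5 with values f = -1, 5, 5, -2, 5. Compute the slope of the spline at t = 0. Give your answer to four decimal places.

3.0698

Write M_i for p''(x_i). With h_i = 2, 1, 1, 1 and divided differences Δ_i = 3, 0, -7, 7, the continuity of p' gives the tridiagonal system
  2·M_0 + 6·M_1 + 1·M_2 = 6(Δ_1 - Δ_0) = -18
  1·M_1 + 4·M_2 + 1·M_3 = 6(Δ_2 - Δ_1) = -42
  1·M_2 + 4·M_3 + 1·M_4 = 6(Δ_3 - Δ_2) = 84
Natural end conditions: M_0 = M_4 = 0.
Forward elimination and back-substitution give M_0 = 0, M_1 = -9/43, M_2 = -720/43, M_3 = 1083/43, M_4 = 0.
On [0, 2], p'(t) = b_0 + 2c_0·t + 3d_0·t² with b_0 = Δ_0 - h_0(2M_0 + M_1)/6 = 132/43, c_0 = M_0/2 = 0, d_0 = (M_1 - M_0)/(6h_0) = -3/172. So p'(0) = 132/43.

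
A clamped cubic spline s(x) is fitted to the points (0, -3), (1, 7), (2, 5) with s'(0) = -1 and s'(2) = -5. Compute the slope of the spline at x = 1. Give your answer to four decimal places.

Write m_i for s''(x_i). With h_i = 1, 1 and divided differences Δ_i = 10, -2, the continuity of s' gives the tridiagonal system
  1·m_0 + 4·m_1 + 1·m_2 = 6(Δ_1 - Δ_0) = -72
Clamped end conditions give two more equations: 2h_0·m_0 + h_0·m_1 = 6(Δ_0 - s'(0)) = 66 and h_1·m_1 + 2h_1·m_2 = 6(s'(2) - Δ_1) = -18.
Solving the tridiagonal system: m_0 = 49, m_1 = -32, m_2 = 7.
On [1, 2], s'(x) = b_1 + 2c_1·(x - 1) + 3d_1·(x - 1)² with b_1 = Δ_1 - h_1(2m_1 + m_2)/6 = 15/2, c_1 = m_1/2 = -16, d_1 = (m_2 - m_1)/(6h_1) = 13/2. So s'(1) = 15/2.

7.5000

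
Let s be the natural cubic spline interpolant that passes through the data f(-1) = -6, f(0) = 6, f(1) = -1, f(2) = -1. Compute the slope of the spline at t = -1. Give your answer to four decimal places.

17.5333

Write M_i for s''(x_i). With h_i = 1, 1, 1 and divided differences Δ_i = 12, -7, 0, the continuity of s' gives the tridiagonal system
  1·M_0 + 4·M_1 + 1·M_2 = 6(Δ_1 - Δ_0) = -114
  1·M_1 + 4·M_2 + 1·M_3 = 6(Δ_2 - Δ_1) = 42
Natural end conditions: M_0 = M_3 = 0.
Hence M_0 = 0, M_1 = -166/5, M_2 = 94/5, M_3 = 0.
On [-1, 0], s'(t) = b_0 + 2c_0·(t + 1) + 3d_0·(t + 1)² with b_0 = Δ_0 - h_0(2M_0 + M_1)/6 = 263/15, c_0 = M_0/2 = 0, d_0 = (M_1 - M_0)/(6h_0) = -83/15. So s'(-1) = 263/15.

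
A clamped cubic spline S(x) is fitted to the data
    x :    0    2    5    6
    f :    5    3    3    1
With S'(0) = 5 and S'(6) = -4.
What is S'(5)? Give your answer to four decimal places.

-0.4615

Put M_i = S'' at the i-th knot. Here h = (2, 3, 1) and Δ = (-1, 0, -2), so the interior equations h_(i-1)·M_(i-1) + 2(h_(i-1)+h_i)·M_i + h_i·M_(i+1) = 6(Δ_i − Δ_(i-1)) read
  2·M_0 + 10·M_1 + 3·M_2 = 6(Δ_1 - Δ_0) = 6
  3·M_1 + 8·M_2 + 1·M_3 = 6(Δ_2 - Δ_1) = -12
Clamped end conditions give two more equations: 2h_0·M_0 + h_0·M_1 = 6(Δ_0 - S'(0)) = -36 and h_2·M_2 + 2h_2·M_3 = 6(S'(6) - Δ_2) = -12.
Hence M_0 = -139/13, M_1 = 44/13, M_2 = -28/13, M_3 = -64/13.
On [5, 6], S'(x) = b_2 + 2c_2·(x - 5) + 3d_2·(x - 5)² with b_2 = Δ_2 - h_2(2M_2 + M_3)/6 = -6/13, c_2 = M_2/2 = -14/13, d_2 = (M_3 - M_2)/(6h_2) = -6/13. So S'(5) = -6/13.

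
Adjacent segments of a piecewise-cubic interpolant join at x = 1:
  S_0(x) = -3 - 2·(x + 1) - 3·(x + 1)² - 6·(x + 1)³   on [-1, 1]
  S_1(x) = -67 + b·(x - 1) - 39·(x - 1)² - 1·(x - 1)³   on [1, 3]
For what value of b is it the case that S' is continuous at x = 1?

S_0'(x) = -2 - 6·(x + 1) - 18·(x + 1)², so S_0'(1) = -86. On the right, S_1'(1) = b, so b = -86.

-86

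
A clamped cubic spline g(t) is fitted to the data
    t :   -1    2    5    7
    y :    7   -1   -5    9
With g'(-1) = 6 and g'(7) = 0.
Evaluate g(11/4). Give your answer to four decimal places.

Write M_i for g''(x_i). With h_i = 3, 3, 2 and divided differences Δ_i = -8/3, -4/3, 7, the continuity of g' gives the tridiagonal system
  3·M_0 + 12·M_1 + 3·M_2 = 6(Δ_1 - Δ_0) = 8
  3·M_1 + 10·M_2 + 2·M_3 = 6(Δ_2 - Δ_1) = 50
Clamped end conditions give two more equations: 2h_0·M_0 + h_0·M_1 = 6(Δ_0 - g'(-1)) = -52 and h_2·M_2 + 2h_2·M_3 = 6(g'(7) - Δ_2) = -42.
Solving the tridiagonal system: M_0 = -175/19, M_1 = 62/57, M_2 = 143/19, M_3 = -271/19.
On [2, 5], g(t) = -1 - 235/38·(t - 2) + 31/57·(t - 2)² + 367/1026·(t - 2)³.
With (t - 2) = 3/4: g(11/4) = -12601/2432.

-5.1813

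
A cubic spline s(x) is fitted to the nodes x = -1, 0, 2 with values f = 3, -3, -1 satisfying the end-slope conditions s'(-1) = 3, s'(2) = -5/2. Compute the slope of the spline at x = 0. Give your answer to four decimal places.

-6.0833

Let σ_i = s''(x_i). Step sizes h_i = 1, 2; slopes of the chords Δ_i = (y_(i+1) - y_i)/h_i = -6, 1.
  1·σ_0 + 6·σ_1 + 2·σ_2 = 6(Δ_1 - Δ_0) = 42
Clamped end conditions give two more equations: 2h_0·σ_0 + h_0·σ_1 = 6(Δ_0 - s'(-1)) = -54 and h_1·σ_1 + 2h_1·σ_2 = 6(s'(2) - Δ_1) = -21.
Forward elimination and back-substitution give σ_0 = -215/6, σ_1 = 53/3, σ_2 = -169/12.
On [0, 2], s'(x) = b_1 + 2c_1·x + 3d_1·x² with b_1 = Δ_1 - h_1(2σ_1 + σ_2)/6 = -73/12, c_1 = σ_1/2 = 53/6, d_1 = (σ_2 - σ_1)/(6h_1) = -127/48. So s'(0) = -73/12.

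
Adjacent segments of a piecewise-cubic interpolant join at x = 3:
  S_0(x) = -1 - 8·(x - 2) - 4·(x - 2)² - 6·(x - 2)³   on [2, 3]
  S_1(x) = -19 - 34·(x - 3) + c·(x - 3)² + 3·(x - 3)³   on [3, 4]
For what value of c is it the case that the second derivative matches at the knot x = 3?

S_0''(x) = -8 - 36·(x - 2), so S_0''(3) = -44. On the right, S_1''(3) = 2c, so c = -22.

-22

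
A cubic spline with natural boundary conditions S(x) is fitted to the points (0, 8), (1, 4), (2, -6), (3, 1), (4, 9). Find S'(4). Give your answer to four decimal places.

6.9464

With M_i denoting the second derivative at x_i, h_i = 1, 1, 1, 1, and Δ_i = (y_(i+1) − y_i)/h_i = -4, -10, 7, 8:
  1·M_0 + 4·M_1 + 1·M_2 = 6(Δ_1 - Δ_0) = -36
  1·M_1 + 4·M_2 + 1·M_3 = 6(Δ_2 - Δ_1) = 102
  1·M_2 + 4·M_3 + 1·M_4 = 6(Δ_3 - Δ_2) = 6
Natural end conditions: M_0 = M_4 = 0.
Forward elimination and back-substitution give M_0 = 0, M_1 = -471/28, M_2 = 219/7, M_3 = -177/28, M_4 = 0.
On [3, 4], S'(x) = b_3 + 2c_3·(x - 3) + 3d_3·(x - 3)² with b_3 = Δ_3 - h_3(2M_3 + M_4)/6 = 283/28, c_3 = M_3/2 = -177/56, d_3 = (M_4 - M_3)/(6h_3) = 59/56. So S'(4) = 389/56.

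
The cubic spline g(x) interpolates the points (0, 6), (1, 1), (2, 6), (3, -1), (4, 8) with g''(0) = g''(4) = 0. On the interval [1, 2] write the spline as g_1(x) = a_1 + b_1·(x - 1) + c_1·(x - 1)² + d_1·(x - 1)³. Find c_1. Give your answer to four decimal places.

With M_i denoting the second derivative at x_i, h_i = 1, 1, 1, 1, and Δ_i = (y_(i+1) − y_i)/h_i = -5, 5, -7, 9:
  1·M_0 + 4·M_1 + 1·M_2 = 6(Δ_1 - Δ_0) = 60
  1·M_1 + 4·M_2 + 1·M_3 = 6(Δ_2 - Δ_1) = -72
  1·M_2 + 4·M_3 + 1·M_4 = 6(Δ_3 - Δ_2) = 96
Natural end conditions: M_0 = M_4 = 0.
Forward elimination and back-substitution give M_0 = 0, M_1 = 321/14, M_2 = -222/7, M_3 = 447/14, M_4 = 0.
On [1, 2], with g_1(x) = a_1 + b_1·(x - 1) + c_1·(x - 1)² + d_1·(x - 1)³: c_1 = M_1/2 = 321/28, d_1 = (M_2 - M_1)/(6h_1) = -255/28, b_1 = Δ_1 - h_1(2M_1 + M_2)/6 = 37/14.

11.4643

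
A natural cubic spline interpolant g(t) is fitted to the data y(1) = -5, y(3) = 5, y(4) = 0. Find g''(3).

Put σ_i = g'' at the i-th knot. Here h = (2, 1) and Δ = (5, -5), so the interior equations h_(i-1)·σ_(i-1) + 2(h_(i-1)+h_i)·σ_i + h_i·σ_(i+1) = 6(Δ_i − Δ_(i-1)) read
  2·σ_0 + 6·σ_1 + 1·σ_2 = 6(Δ_1 - Δ_0) = -60
Natural end conditions: σ_0 = σ_2 = 0.
Solving the tridiagonal system: σ_0 = 0, σ_1 = -10, σ_2 = 0.

-10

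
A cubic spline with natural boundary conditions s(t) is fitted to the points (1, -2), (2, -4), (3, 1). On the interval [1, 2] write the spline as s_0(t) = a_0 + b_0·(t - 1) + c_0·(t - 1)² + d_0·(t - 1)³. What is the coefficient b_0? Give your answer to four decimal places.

-3.7500

Let σ_i = s''(x_i). Step sizes h_i = 1, 1; slopes of the chords Δ_i = (y_(i+1) - y_i)/h_i = -2, 5.
  1·σ_0 + 4·σ_1 + 1·σ_2 = 6(Δ_1 - Δ_0) = 42
Natural end conditions: σ_0 = σ_2 = 0.
Hence σ_0 = 0, σ_1 = 21/2, σ_2 = 0.
On [1, 2], with s_0(t) = a_0 + b_0·(t - 1) + c_0·(t - 1)² + d_0·(t - 1)³: c_0 = σ_0/2 = 0, d_0 = (σ_1 - σ_0)/(6h_0) = 7/4, b_0 = Δ_0 - h_0(2σ_0 + σ_1)/6 = -15/4.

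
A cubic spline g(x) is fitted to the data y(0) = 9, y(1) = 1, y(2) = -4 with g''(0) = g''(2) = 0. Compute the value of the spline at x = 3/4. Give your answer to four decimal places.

2.7539

With M_i denoting the second derivative at x_i, h_i = 1, 1, and Δ_i = (y_(i+1) − y_i)/h_i = -8, -5:
  1·M_0 + 4·M_1 + 1·M_2 = 6(Δ_1 - Δ_0) = 18
Natural end conditions: M_0 = M_2 = 0.
Forward elimination and back-substitution give M_0 = 0, M_1 = 9/2, M_2 = 0.
On [0, 1], g(x) = 9 - 35/4·x + 0·x² + 3/4·x³.
With x = 3/4: g(3/4) = 705/256.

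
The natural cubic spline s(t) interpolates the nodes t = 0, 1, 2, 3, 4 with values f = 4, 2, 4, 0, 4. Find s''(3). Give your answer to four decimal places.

Let m_i = s''(x_i). Step sizes h_i = 1, 1, 1, 1; slopes of the chords Δ_i = (y_(i+1) - y_i)/h_i = -2, 2, -4, 4.
  1·m_0 + 4·m_1 + 1·m_2 = 6(Δ_1 - Δ_0) = 24
  1·m_1 + 4·m_2 + 1·m_3 = 6(Δ_2 - Δ_1) = -36
  1·m_2 + 4·m_3 + 1·m_4 = 6(Δ_3 - Δ_2) = 48
Natural end conditions: m_0 = m_4 = 0.
Solving the tridiagonal system: m_0 = 0, m_1 = 69/7, m_2 = -108/7, m_3 = 111/7, m_4 = 0.

15.8571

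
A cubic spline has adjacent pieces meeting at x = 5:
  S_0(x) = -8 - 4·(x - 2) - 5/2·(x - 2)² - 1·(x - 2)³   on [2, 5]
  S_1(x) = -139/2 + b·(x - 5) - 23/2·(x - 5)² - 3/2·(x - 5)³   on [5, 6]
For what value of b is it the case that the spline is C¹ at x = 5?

-46

S_0'(x) = -4 - 5·(x - 2) - 3·(x - 2)², so S_0'(5) = -46. On the right, S_1'(5) = b, so b = -46.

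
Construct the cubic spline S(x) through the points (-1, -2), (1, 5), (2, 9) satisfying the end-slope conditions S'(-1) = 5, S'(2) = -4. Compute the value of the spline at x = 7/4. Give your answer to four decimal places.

With M_i denoting the second derivative at x_i, h_i = 2, 1, and Δ_i = (y_(i+1) − y_i)/h_i = 7/2, 4:
  2·M_0 + 6·M_1 + 1·M_2 = 6(Δ_1 - Δ_0) = 3
Clamped end conditions give two more equations: 2h_0·M_0 + h_0·M_1 = 6(Δ_0 - S'(-1)) = -9 and h_1·M_1 + 2h_1·M_2 = 6(S'(2) - Δ_1) = -48.
Solving the tridiagonal system: M_0 = -23/4, M_1 = 7, M_2 = -55/2.
On [1, 2], S(x) = 5 + 25/4·(x - 1) + 7/2·(x - 1)² - 23/4·(x - 1)³.
With (x - 1) = 3/4: S(7/4) = 2363/256.

9.2305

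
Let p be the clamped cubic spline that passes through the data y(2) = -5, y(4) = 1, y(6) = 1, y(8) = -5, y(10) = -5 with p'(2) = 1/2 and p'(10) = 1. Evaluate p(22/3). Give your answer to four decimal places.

Write M_i for p''(x_i). With h_i = 2, 2, 2, 2 and divided differences Δ_i = 3, 0, -3, 0, the continuity of p' gives the tridiagonal system
  2·M_0 + 8·M_1 + 2·M_2 = 6(Δ_1 - Δ_0) = -18
  2·M_1 + 8·M_2 + 2·M_3 = 6(Δ_2 - Δ_1) = -18
  2·M_2 + 8·M_3 + 2·M_4 = 6(Δ_3 - Δ_2) = 18
Clamped end conditions give two more equations: 2h_0·M_0 + h_0·M_1 = 6(Δ_0 - p'(2)) = 15 and h_3·M_3 + 2h_3·M_4 = 6(p'(10) - Δ_3) = 6.
Hence M_0 = 589/112, M_1 = -169/56, M_2 = -35/16, M_3 = 155/56, M_4 = 13/112.
On [6, 8], p(x) = 1 - 69/28·(x - 6) - 35/32·(x - 6)² + 185/448·(x - 6)³.
With (x - 6) = 4/3: p(22/3) = -1229/378.

-3.2513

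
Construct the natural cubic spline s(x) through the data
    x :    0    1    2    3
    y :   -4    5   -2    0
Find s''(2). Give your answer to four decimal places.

Write σ_i for s''(x_i). With h_i = 1, 1, 1 and divided differences Δ_i = 9, -7, 2, the continuity of s' gives the tridiagonal system
  1·σ_0 + 4·σ_1 + 1·σ_2 = 6(Δ_1 - Δ_0) = -96
  1·σ_1 + 4·σ_2 + 1·σ_3 = 6(Δ_2 - Δ_1) = 54
Natural end conditions: σ_0 = σ_3 = 0.
Hence σ_0 = 0, σ_1 = -146/5, σ_2 = 104/5, σ_3 = 0.

20.8000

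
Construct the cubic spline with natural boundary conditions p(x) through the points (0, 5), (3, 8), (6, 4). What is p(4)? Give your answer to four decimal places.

Put M_i = p'' at the i-th knot. Here h = (3, 3) and Δ = (1, -4/3), so the interior equations h_(i-1)·M_(i-1) + 2(h_(i-1)+h_i)·M_i + h_i·M_(i+1) = 6(Δ_i − Δ_(i-1)) read
  3·M_0 + 12·M_1 + 3·M_2 = 6(Δ_1 - Δ_0) = -14
Natural end conditions: M_0 = M_2 = 0.
Forward elimination and back-substitution give M_0 = 0, M_1 = -7/6, M_2 = 0.
On [3, 6], p(x) = 8 - 1/6·(x - 3) - 7/12·(x - 3)² + 7/108·(x - 3)³.
With (x - 3) = 1: p(4) = 395/54.

7.3148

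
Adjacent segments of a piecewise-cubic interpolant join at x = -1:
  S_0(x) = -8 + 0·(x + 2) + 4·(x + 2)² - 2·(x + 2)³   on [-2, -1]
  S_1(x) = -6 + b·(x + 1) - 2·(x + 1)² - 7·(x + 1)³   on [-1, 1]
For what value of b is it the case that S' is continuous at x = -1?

S_0'(x) = 0 + 8·(x + 2) - 6·(x + 2)², so S_0'(-1) = 2. On the right, S_1'(-1) = b, so b = 2.

2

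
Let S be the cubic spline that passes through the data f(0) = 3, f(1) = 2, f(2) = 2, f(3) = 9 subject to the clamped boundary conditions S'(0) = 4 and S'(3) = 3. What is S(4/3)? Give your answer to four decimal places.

1.1556

Let M_i = S''(x_i). Step sizes h_i = 1, 1, 1; slopes of the chords Δ_i = (y_(i+1) - y_i)/h_i = -1, 0, 7.
  1·M_0 + 4·M_1 + 1·M_2 = 6(Δ_1 - Δ_0) = 6
  1·M_1 + 4·M_2 + 1·M_3 = 6(Δ_2 - Δ_1) = 42
Clamped end conditions give two more equations: 2h_0·M_0 + h_0·M_1 = 6(Δ_0 - S'(0)) = -30 and h_2·M_2 + 2h_2·M_3 = 6(S'(3) - Δ_2) = -24.
Forward elimination and back-substitution give M_0 = -238/15, M_1 = 26/15, M_2 = 224/15, M_3 = -292/15.
On [1, 2], S(t) = 2 - 46/15·(t - 1) + 13/15·(t - 1)² + 11/5·(t - 1)³.
With (t - 1) = 1/3: S(4/3) = 52/45.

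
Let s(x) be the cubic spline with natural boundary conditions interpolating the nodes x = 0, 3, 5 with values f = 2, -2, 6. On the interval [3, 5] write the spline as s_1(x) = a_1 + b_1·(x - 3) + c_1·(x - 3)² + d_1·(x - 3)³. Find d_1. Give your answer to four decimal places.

With M_i denoting the second derivative at x_i, h_i = 3, 2, and Δ_i = (y_(i+1) − y_i)/h_i = -4/3, 4:
  3·M_0 + 10·M_1 + 2·M_2 = 6(Δ_1 - Δ_0) = 32
Natural end conditions: M_0 = M_2 = 0.
Forward elimination and back-substitution give M_0 = 0, M_1 = 16/5, M_2 = 0.
On [3, 5], with s_1(x) = a_1 + b_1·(x - 3) + c_1·(x - 3)² + d_1·(x - 3)³: c_1 = M_1/2 = 8/5, d_1 = (M_2 - M_1)/(6h_1) = -4/15, b_1 = Δ_1 - h_1(2M_1 + M_2)/6 = 28/15.

-0.2667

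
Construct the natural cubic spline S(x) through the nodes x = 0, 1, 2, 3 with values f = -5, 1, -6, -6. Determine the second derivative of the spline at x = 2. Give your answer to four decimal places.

16.4000

Let m_i = S''(x_i). Step sizes h_i = 1, 1, 1; slopes of the chords Δ_i = (y_(i+1) - y_i)/h_i = 6, -7, 0.
  1·m_0 + 4·m_1 + 1·m_2 = 6(Δ_1 - Δ_0) = -78
  1·m_1 + 4·m_2 + 1·m_3 = 6(Δ_2 - Δ_1) = 42
Natural end conditions: m_0 = m_3 = 0.
Hence m_0 = 0, m_1 = -118/5, m_2 = 82/5, m_3 = 0.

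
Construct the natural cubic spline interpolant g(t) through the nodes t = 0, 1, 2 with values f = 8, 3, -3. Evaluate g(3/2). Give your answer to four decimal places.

0.0938

Write M_i for g''(x_i). With h_i = 1, 1 and divided differences Δ_i = -5, -6, the continuity of g' gives the tridiagonal system
  1·M_0 + 4·M_1 + 1·M_2 = 6(Δ_1 - Δ_0) = -6
Natural end conditions: M_0 = M_2 = 0.
Solving: M_0 = 0, M_1 = -3/2, M_2 = 0.
On [1, 2], g(t) = 3 - 11/2·(t - 1) - 3/4·(t - 1)² + 1/4·(t - 1)³.
With (t - 1) = 1/2: g(3/2) = 3/32.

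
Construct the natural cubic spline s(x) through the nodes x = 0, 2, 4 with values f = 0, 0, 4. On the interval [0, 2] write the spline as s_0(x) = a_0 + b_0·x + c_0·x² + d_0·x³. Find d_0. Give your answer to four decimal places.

0.1250

With σ_i denoting the second derivative at x_i, h_i = 2, 2, and Δ_i = (y_(i+1) − y_i)/h_i = 0, 2:
  2·σ_0 + 8·σ_1 + 2·σ_2 = 6(Δ_1 - Δ_0) = 12
Natural end conditions: σ_0 = σ_2 = 0.
Solving: σ_0 = 0, σ_1 = 3/2, σ_2 = 0.
On [0, 2], with s_0(x) = a_0 + b_0·x + c_0·x² + d_0·x³: c_0 = σ_0/2 = 0, d_0 = (σ_1 - σ_0)/(6h_0) = 1/8, b_0 = Δ_0 - h_0(2σ_0 + σ_1)/6 = -1/2.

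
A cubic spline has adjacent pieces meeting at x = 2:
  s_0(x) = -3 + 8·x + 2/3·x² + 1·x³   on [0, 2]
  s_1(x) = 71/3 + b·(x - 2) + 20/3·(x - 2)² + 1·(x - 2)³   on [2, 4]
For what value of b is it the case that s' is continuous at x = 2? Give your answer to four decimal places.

s_0'(x) = 8 + 4/3·x + 3·x², so s_0'(2) = 68/3. On the right, s_1'(2) = b, so b = 68/3.

22.6667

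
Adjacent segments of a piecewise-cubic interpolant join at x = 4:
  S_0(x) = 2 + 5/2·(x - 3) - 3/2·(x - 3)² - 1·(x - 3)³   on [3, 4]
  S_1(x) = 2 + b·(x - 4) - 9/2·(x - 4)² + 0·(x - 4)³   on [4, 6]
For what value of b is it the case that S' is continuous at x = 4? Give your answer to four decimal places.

S_0'(x) = 5/2 - 3·(x - 3) - 3·(x - 3)², so S_0'(4) = -7/2. On the right, S_1'(4) = b, so b = -7/2.

-3.5000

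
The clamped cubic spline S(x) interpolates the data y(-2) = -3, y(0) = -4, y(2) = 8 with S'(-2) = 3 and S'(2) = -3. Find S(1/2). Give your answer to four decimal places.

Let σ_i = S''(x_i). Step sizes h_i = 2, 2; slopes of the chords Δ_i = (y_(i+1) - y_i)/h_i = -1/2, 6.
  2·σ_0 + 8·σ_1 + 2·σ_2 = 6(Δ_1 - Δ_0) = 39
Clamped end conditions give two more equations: 2h_0·σ_0 + h_0·σ_1 = 6(Δ_0 - S'(-2)) = -21 and h_1·σ_1 + 2h_1·σ_2 = 6(S'(2) - Δ_1) = -54.
Forward elimination and back-substitution give σ_0 = -93/8, σ_1 = 51/4, σ_2 = -159/8.
On [0, 2], S(x) = -4 + 33/8·x + 51/8·x² - 87/32·x³.
With x = 1/2: S(1/2) = -175/256.

-0.6836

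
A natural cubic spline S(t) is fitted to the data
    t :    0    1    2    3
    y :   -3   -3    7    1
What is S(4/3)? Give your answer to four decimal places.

0.4123

Put M_i = S'' at the i-th knot. Here h = (1, 1, 1) and Δ = (0, 10, -6), so the interior equations h_(i-1)·M_(i-1) + 2(h_(i-1)+h_i)·M_i + h_i·M_(i+1) = 6(Δ_i − Δ_(i-1)) read
  1·M_0 + 4·M_1 + 1·M_2 = 6(Δ_1 - Δ_0) = 60
  1·M_1 + 4·M_2 + 1·M_3 = 6(Δ_2 - Δ_1) = -96
Natural end conditions: M_0 = M_3 = 0.
Solving the tridiagonal system: M_0 = 0, M_1 = 112/5, M_2 = -148/5, M_3 = 0.
On [1, 2], S(t) = -3 + 112/15·(t - 1) + 56/5·(t - 1)² - 26/3·(t - 1)³.
With (t - 1) = 1/3: S(4/3) = 167/405.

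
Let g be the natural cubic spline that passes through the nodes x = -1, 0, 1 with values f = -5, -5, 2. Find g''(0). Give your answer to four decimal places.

10.5000

Write m_i for g''(x_i). With h_i = 1, 1 and divided differences Δ_i = 0, 7, the continuity of g' gives the tridiagonal system
  1·m_0 + 4·m_1 + 1·m_2 = 6(Δ_1 - Δ_0) = 42
Natural end conditions: m_0 = m_2 = 0.
Solving the tridiagonal system: m_0 = 0, m_1 = 21/2, m_2 = 0.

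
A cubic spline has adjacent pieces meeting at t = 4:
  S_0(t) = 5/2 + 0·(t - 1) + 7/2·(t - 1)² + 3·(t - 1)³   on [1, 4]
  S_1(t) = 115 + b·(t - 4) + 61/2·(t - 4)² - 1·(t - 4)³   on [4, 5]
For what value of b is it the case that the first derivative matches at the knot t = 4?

S_0'(t) = 0 + 7·(t - 1) + 9·(t - 1)², so S_0'(4) = 102. On the right, S_1'(4) = b, so b = 102.

102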